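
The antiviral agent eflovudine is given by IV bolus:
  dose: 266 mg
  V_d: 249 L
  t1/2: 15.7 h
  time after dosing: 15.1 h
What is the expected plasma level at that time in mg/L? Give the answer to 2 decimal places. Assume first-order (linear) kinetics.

0.55 mg/L

C₀ = Dose / Vd = 266.0 / 249 = 1.068 mg/L
k = ln2 / t½ = 0.693147 / 15.7 = 0.04415 h⁻¹
C = C₀ · e^(−k·t) = 1.068 × e^(−0.04415 × 15.1)
  = 1.068 × 0.5134 = 0.5483 mg/L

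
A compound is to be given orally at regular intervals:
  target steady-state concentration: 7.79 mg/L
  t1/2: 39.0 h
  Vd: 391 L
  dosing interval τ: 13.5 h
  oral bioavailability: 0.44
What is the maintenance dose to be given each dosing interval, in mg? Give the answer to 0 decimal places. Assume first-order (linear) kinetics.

k = ln2 / t½ = 0.693147 / 39.0 = 0.01777 h⁻¹
CL = k × Vd = 0.01777 × 391 = 6.948 L/h
At steady state, F × (Dose/τ) = Css × CL.
Dose = Css × CL × τ / F = 7.79 × 6.948 × 13.5 / 0.44 = 1661 mg

1661 mg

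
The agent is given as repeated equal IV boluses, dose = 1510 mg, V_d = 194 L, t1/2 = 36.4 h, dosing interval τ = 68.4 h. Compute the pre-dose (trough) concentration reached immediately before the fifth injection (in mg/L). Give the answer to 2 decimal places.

C₀ per dose = Dose / Vd = 1510 / 194 = 7.784 mg/L
k = ln2 / t½ = 0.693147 / 36.4 = 0.01904 h⁻¹
Fraction remaining after one interval: r = e^(−kτ) = e^(−0.01904 × 68.4) = 0.2719
Before dose 5, 4 doses have been given (aged 1τ, 2τ, 3τ, 4τ).
C_trough = C₀ × (r + r² + … + r^4) = C₀ × r(1−r^4)/(1−r)
        = 7.784 × 0.2719 × (1 − 0.005466) / (1 − 0.2719) = 2.891 mg/L

2.89 mg/L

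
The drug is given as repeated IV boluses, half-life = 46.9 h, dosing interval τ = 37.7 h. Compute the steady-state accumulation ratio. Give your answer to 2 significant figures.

2.3

k = ln2 / t½ = 0.693147 / 46.9 = 0.01478 h⁻¹
e^(−kτ) = e^(−0.01478 × 37.7) = 0.5728
Accumulation ratio R = 1 / (1 − e^(−kτ)) = 1 / (1 − 0.5728) = 2.341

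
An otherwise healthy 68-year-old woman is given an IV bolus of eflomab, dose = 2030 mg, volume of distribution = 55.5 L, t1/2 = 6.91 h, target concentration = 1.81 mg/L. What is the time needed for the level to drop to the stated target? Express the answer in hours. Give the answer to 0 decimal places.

C₀ = Dose / Vd = 2030 / 55.5 = 36.58 mg/L
k = ln2 / t½ = 0.693147 / 6.91 = 0.1003 h⁻¹
t = ln(C₀ / C) / k = ln(36.58 / 1.81) / 0.1003
  = ln(20.21) / 0.1003 = 3.006 / 0.1003 = 29.97 h

30 h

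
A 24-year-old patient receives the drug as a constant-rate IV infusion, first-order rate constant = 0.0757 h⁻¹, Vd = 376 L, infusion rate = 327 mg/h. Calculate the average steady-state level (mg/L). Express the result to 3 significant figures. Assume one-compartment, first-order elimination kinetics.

11.5 mg/L

CL = k × Vd = 0.07570 × 376 = 28.46 L/h
At steady state Css = R₀ / CL = 327 / 28.46 = 11.49 mg/L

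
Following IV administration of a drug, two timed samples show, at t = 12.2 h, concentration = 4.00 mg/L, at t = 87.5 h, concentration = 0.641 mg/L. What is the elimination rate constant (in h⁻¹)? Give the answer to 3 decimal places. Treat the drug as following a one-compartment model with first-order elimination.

0.024 h⁻¹

k = ln(C₁/C₂) / (t₂ − t₁) = ln(4.00/0.641) / (87.5 − 12.2)
  = 1.831 / 75.30 = 0.02432 h⁻¹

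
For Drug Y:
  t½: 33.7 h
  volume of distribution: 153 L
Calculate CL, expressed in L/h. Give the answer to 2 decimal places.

3.15 L/h

k = ln2 / t½ = 0.693147 / 33.7 = 0.02057 h⁻¹
CL = k × Vd = 0.02057 × 153 = 3.147 L/h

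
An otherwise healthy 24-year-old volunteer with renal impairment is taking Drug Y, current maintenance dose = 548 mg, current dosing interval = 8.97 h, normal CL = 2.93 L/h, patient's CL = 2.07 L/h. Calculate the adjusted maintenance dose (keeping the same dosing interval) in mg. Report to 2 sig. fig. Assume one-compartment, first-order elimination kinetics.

390 mg

To keep the same average steady-state level, dosing rate must scale with clearance.
CL ratio = 2.07 / 2.93 = 0.7065
New dose (same interval) = 548 × 0.7065 = 387.2 mg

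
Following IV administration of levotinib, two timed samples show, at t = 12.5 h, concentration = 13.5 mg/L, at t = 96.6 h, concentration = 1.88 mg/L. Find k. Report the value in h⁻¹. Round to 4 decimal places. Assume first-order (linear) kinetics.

k = ln(C₁/C₂) / (t₂ − t₁) = ln(13.5/1.88) / (96.6 − 12.5)
  = 1.971 / 84.10 = 0.02344 h⁻¹

0.0234 h⁻¹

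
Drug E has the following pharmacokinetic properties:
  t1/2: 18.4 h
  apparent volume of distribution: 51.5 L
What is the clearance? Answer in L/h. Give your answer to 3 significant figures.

k = ln2 / t½ = 0.693147 / 18.4 = 0.03767 h⁻¹
CL = k × Vd = 0.03767 × 51.5 = 1.940 L/h

1.94 L/h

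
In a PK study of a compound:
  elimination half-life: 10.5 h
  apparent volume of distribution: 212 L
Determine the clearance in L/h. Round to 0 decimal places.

14 L/h

k = ln2 / t½ = 0.693147 / 10.5 = 0.06601 h⁻¹
CL = k × Vd = 0.06601 × 212 = 13.99 L/h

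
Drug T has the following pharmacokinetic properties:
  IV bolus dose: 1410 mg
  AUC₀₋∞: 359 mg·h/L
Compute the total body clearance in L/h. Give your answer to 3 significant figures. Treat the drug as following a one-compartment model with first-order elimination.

CL = Dose / AUC = 1410 / 359 = 3.928 L/h

3.93 L/h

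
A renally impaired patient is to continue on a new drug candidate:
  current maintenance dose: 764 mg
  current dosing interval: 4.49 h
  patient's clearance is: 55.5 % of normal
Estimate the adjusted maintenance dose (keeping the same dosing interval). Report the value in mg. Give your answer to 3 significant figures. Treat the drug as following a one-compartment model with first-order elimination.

424 mg

To keep the same average steady-state level, dosing rate must scale with clearance.
CL ratio = 55.5 / 100 = 0.5550
New dose (same interval) = 764 × 0.5550 = 424.0 mg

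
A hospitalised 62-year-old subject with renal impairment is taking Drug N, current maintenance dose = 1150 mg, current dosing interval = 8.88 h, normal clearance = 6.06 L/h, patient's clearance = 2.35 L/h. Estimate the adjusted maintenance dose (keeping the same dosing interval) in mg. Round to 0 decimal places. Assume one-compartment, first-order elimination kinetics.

To keep the same average steady-state level, dosing rate must scale with clearance.
CL ratio = 2.35 / 6.06 = 0.3878
New dose (same interval) = 1150 × 0.3878 = 446.0 mg

446 mg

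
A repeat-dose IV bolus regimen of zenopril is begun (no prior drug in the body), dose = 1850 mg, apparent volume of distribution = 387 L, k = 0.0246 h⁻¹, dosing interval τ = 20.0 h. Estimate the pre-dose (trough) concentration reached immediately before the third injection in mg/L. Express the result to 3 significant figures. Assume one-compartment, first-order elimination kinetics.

4.71 mg/L

C₀ per dose = Dose / Vd = 1850 / 387 = 4.780 mg/L
Fraction remaining after one interval: r = e^(−kτ) = e^(−0.02460 × 20.0) = 0.6114
Before dose 3, 2 doses have been given (aged 1τ, 2τ).
C_trough = C₀ × (r + r²) = 4.780 × (0.6114 + 0.3738) = 4.709 mg/L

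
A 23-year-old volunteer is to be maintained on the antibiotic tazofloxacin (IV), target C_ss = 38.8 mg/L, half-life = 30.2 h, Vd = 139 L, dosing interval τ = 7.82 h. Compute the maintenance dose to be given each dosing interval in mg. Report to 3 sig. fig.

968 mg

k = ln2 / t½ = 0.693147 / 30.2 = 0.02295 h⁻¹
CL = k × Vd = 0.02295 × 139 = 3.190 L/h
At steady state, Dose/τ = Css × CL.
Dose = Css × CL × τ = 38.8 × 3.190 × 7.82 = 967.9 mg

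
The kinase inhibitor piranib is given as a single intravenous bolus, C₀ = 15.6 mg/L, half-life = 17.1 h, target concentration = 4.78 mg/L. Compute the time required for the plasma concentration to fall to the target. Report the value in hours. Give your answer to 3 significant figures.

29.2 h

k = ln2 / t½ = 0.693147 / 17.1 = 0.04053 h⁻¹
t = ln(C₀ / C) / k = ln(15.60 / 4.78) / 0.04053
  = ln(3.264) / 0.04053 = 1.183 / 0.04053 = 29.19 h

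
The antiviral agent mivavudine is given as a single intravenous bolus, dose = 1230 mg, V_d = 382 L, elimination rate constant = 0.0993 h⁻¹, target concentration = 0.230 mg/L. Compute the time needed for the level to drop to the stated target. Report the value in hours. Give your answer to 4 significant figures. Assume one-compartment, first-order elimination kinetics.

C₀ = Dose / Vd = 1230 / 382 = 3.220 mg/L
t = ln(C₀ / C) / k = ln(3.220 / 0.230) / 0.09930
  = ln(14.00) / 0.09930 = 2.639 / 0.09930 = 26.58 h

26.58 h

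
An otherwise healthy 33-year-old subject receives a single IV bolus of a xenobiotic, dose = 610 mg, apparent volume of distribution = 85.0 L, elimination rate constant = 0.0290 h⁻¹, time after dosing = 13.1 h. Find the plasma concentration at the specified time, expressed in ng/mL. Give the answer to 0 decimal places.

4908 ng/mL

C₀ = Dose / Vd = 610.0 / 85.0 = 7.176 mg/L
C = C₀ · e^(−k·t) = 7.176 × e^(−0.02900 × 13.1)
  = 7.176 × 0.6839 = 4.908 mg/L
Convert: 4.908 mg/L × 1000 = 4908 ng/mL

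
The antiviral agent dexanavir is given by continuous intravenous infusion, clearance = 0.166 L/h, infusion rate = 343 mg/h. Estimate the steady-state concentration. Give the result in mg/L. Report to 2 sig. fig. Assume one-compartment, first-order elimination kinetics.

At steady state Css = R₀ / CL = 343 / 0.1660 = 2066 mg/L

2100 mg/L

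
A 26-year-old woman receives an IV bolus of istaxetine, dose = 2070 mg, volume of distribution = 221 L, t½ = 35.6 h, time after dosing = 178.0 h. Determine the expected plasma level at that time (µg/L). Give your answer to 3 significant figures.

293 µg/L

C₀ = Dose / Vd = 2070 / 221 = 9.367 mg/L
k = ln2 / t½ = 0.693147 / 35.6 = 0.01947 h⁻¹
t / t½ = 178.0 / 35.6 = 5 half-lives
C = C₀ × (1/2)^5 = 9.367 × 0.03125 = 0.2927 mg/L
Convert: 0.2927 mg/L × 1000 = 292.7 µg/L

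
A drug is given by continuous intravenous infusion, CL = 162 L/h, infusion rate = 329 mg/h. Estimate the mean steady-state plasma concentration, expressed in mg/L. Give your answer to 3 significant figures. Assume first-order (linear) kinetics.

2.03 mg/L

At steady state Css = R₀ / CL = 329 / 162.0 = 2.031 mg/L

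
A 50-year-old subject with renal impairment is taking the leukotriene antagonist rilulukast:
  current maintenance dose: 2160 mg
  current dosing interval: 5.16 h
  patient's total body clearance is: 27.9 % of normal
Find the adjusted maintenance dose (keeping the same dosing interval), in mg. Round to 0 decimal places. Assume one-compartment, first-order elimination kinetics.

603 mg

To keep the same average steady-state level, dosing rate must scale with clearance.
CL ratio = 27.9 / 100 = 0.2790
New dose (same interval) = 2160 × 0.2790 = 602.6 mg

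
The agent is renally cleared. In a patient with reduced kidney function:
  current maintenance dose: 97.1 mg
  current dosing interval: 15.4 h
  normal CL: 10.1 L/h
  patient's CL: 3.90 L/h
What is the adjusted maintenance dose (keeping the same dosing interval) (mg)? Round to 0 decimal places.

37 mg

To keep the same average steady-state level, dosing rate must scale with clearance.
CL ratio = 3.90 / 10.1 = 0.3861
New dose (same interval) = 97.1 × 0.3861 = 37.49 mg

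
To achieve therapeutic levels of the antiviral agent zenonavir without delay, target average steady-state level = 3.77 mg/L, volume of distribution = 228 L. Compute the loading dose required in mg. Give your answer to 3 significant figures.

LD = Css × Vd = 3.77 × 228 = 859.6 mg

860 mg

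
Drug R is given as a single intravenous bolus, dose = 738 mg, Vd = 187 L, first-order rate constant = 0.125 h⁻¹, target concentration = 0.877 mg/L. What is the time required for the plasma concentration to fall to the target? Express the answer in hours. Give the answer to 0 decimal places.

C₀ = Dose / Vd = 738.0 / 187 = 3.947 mg/L
t = ln(C₀ / C) / k = ln(3.947 / 0.877) / 0.1250
  = ln(4.501) / 0.1250 = 1.504 / 0.1250 = 12.03 h

12 h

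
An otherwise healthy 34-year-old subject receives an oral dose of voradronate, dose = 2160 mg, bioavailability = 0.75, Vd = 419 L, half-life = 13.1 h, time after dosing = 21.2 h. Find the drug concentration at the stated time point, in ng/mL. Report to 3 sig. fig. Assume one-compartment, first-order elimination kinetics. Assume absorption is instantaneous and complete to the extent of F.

1260 ng/mL

Amount reaching circulation = F × Dose = 0.75 × 2160 = 1620 mg
C₀ = F·Dose / Vd = 1620 / 419 = 3.866 mg/L
k = ln2 / t½ = 0.693147 / 13.1 = 0.05291 h⁻¹
C = C₀ · e^(−k·t) = 3.866 × e^(−0.05291 × 21.2)
  = 3.866 × 0.3257 = 1.259 mg/L
Convert: 1.259 mg/L × 1000 = 1259 ng/mL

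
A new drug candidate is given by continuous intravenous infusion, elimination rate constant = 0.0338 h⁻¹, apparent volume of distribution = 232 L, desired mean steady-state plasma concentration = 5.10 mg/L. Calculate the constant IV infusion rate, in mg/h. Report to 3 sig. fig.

40.0 mg/h

CL = k × Vd = 0.03380 × 232 = 7.842 L/h
At steady state, infusion rate R₀ = Css × CL = 5.10 × 7.842 = 39.99 mg/h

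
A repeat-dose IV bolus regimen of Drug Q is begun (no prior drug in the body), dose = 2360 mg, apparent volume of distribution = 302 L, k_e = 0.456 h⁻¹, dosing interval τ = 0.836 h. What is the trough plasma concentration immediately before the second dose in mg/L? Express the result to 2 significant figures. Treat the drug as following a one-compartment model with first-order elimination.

C₀ per dose = Dose / Vd = 2360 / 302 = 7.815 mg/L
Fraction remaining after one interval: r = e^(−kτ) = e^(−0.4560 × 0.836) = 0.6830
Before dose 2, 1 dose has been given (aged 1τ).
C_trough = C₀ × r = 7.815 × 0.6830 = 5.338 mg/L

5.3 mg/L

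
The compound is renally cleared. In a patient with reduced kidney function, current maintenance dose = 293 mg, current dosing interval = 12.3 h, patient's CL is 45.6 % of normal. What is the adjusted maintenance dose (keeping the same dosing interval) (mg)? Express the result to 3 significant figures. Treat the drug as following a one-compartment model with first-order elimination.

To keep the same average steady-state level, dosing rate must scale with clearance.
CL ratio = 45.6 / 100 = 0.4560
New dose (same interval) = 293 × 0.4560 = 133.6 mg

134 mg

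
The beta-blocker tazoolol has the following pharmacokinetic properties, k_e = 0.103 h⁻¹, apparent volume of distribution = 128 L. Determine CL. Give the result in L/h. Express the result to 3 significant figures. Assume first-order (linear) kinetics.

13.2 L/h

CL = k × Vd = 0.103 × 128 = 13.18 L/h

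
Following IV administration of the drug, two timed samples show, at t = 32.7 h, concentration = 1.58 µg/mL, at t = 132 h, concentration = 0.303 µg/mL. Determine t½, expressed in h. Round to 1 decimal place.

41.7 h

k = ln(C₁/C₂) / (t₂ − t₁) = ln(1.58/0.303) / (132 − 32.7)
  = 1.651 / 99.30 = 0.01663 h⁻¹
t½ = ln2 / k = 0.693147 / 0.01663 = 41.68 h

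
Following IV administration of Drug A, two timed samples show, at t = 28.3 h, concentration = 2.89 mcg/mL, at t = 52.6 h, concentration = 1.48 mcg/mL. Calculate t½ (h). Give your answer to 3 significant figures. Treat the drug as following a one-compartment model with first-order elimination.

25.2 h

k = ln(C₁/C₂) / (t₂ − t₁) = ln(2.89/1.48) / (52.6 − 28.3)
  = 0.6692 / 24.30 = 0.02754 h⁻¹
t½ = ln2 / k = 0.693147 / 0.02754 = 25.17 h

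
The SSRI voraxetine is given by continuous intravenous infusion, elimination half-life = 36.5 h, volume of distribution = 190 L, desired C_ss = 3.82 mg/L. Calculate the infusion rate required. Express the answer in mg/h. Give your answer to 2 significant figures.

k = ln2 / t½ = 0.693147 / 36.5 = 0.01899 h⁻¹
CL = k × Vd = 0.01899 × 190 = 3.608 L/h
At steady state, infusion rate R₀ = Css × CL = 3.82 × 3.608 = 13.78 mg/h

14 mg/h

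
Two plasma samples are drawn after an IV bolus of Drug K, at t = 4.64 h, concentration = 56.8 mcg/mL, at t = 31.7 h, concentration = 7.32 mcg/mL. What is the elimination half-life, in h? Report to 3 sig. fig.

k = ln(C₁/C₂) / (t₂ − t₁) = ln(56.8/7.32) / (31.7 − 4.64)
  = 2.049 / 27.06 = 0.07572 h⁻¹
t½ = ln2 / k = 0.693147 / 0.07572 = 9.154 h

9.15 h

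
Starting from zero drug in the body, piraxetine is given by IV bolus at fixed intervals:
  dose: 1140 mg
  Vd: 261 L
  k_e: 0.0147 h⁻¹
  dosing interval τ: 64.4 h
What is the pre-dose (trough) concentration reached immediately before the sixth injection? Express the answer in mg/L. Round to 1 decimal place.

2.7 mg/L

C₀ per dose = Dose / Vd = 1140 / 261 = 4.368 mg/L
Fraction remaining after one interval: r = e^(−kτ) = e^(−0.01470 × 64.4) = 0.3880
Before dose 6, 5 doses have been given (aged 1τ, 2τ, 3τ, 4τ, 5τ).
C_trough = C₀ × (r + r² + … + r^5) = C₀ × r(1−r^5)/(1−r)
        = 4.368 × 0.3880 × (1 − 0.008793) / (1 − 0.3880) = 2.745 mg/L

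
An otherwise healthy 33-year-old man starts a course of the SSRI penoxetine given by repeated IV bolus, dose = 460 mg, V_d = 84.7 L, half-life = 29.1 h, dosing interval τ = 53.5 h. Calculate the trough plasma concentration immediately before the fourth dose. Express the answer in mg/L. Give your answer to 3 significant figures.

2.06 mg/L

C₀ per dose = Dose / Vd = 460 / 84.7 = 5.431 mg/L
k = ln2 / t½ = 0.693147 / 29.1 = 0.02382 h⁻¹
Fraction remaining after one interval: r = e^(−kτ) = e^(−0.02382 × 53.5) = 0.2796
Before dose 4, 3 doses have been given (aged 1τ, 2τ, 3τ).
C_trough = C₀ × (r + r² + … + r^3) = C₀ × r(1−r^3)/(1−r)
        = 5.431 × 0.2796 × (1 − 0.02186) / (1 − 0.2796) = 2.062 mg/L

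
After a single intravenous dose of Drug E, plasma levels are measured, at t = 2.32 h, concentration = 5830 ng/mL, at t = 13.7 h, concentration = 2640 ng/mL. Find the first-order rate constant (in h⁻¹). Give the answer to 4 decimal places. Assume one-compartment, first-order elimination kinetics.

k = ln(C₁/C₂) / (t₂ − t₁) = ln(5830/2640) / (13.7 − 2.32)
  = 0.7922 / 11.38 = 0.06961 h⁻¹

0.0696 h⁻¹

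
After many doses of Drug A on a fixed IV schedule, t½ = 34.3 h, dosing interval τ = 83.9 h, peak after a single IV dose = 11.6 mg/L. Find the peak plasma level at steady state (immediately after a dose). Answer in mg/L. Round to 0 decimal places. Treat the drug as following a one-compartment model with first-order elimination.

k = ln2 / t½ = 0.693147 / 34.3 = 0.02021 h⁻¹
e^(−kτ) = e^(−0.02021 × 83.9) = 0.1835
Accumulation ratio R = 1 / (1 − e^(−kτ)) = 1 / (1 − 0.1835) = 1.225
Steady-state peak = C₀ × R = 11.6 × 1.225 = 14.21 mg/L

14 mg/L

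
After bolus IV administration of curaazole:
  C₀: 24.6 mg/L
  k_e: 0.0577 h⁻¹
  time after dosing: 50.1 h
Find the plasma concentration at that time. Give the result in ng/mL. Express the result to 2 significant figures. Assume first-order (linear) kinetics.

C = C₀ · e^(−k·t) = 24.60 × e^(−0.05770 × 50.1)
  = 24.60 × 0.05553 = 1.366 mg/L
Convert: 1.366 mg/L × 1000 = 1366 ng/mL

1400 ng/mL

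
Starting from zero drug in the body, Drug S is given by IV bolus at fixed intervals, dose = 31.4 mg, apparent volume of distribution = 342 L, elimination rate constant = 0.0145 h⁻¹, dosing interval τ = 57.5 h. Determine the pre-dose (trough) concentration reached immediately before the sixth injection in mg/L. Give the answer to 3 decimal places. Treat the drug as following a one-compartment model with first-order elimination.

C₀ per dose = Dose / Vd = 31.4 / 342 = 0.09181 mg/L
Fraction remaining after one interval: r = e^(−kτ) = e^(−0.01450 × 57.5) = 0.4344
Before dose 6, 5 doses have been given (aged 1τ, 2τ, 3τ, 4τ, 5τ).
C_trough = C₀ × (r + r² + … + r^5) = C₀ × r(1−r^5)/(1−r)
        = 0.09181 × 0.4344 × (1 − 0.01547) / (1 − 0.4344) = 0.06942 mg/L

0.069 mg/L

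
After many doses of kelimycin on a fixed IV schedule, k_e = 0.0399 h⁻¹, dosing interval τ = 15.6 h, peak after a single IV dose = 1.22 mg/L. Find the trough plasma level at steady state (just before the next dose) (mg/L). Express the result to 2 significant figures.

1.4 mg/L

e^(−kτ) = e^(−0.03990 × 15.6) = 0.5366
Accumulation ratio R = 1 / (1 − e^(−kτ)) = 1 / (1 − 0.5366) = 2.158
Steady-state trough = C₀ × R × e^(−kτ) = 1.22 × 2.158 × 0.5366 = 1.413 mg/L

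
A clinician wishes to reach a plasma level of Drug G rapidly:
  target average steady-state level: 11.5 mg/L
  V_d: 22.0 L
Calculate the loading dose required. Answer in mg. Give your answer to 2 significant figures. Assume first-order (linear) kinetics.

250 mg

LD = Css × Vd = 11.5 × 22.0 = 253.0 mg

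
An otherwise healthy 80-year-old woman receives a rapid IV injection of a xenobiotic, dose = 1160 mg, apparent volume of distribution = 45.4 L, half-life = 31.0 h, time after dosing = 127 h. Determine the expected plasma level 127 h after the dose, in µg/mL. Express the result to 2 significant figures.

C₀ = Dose / Vd = 1160 / 45.4 = 25.55 mg/L
k = ln2 / t½ = 0.693147 / 31.0 = 0.02236 h⁻¹
C = C₀ · e^(−k·t) = 25.55 × e^(−0.02236 × 127)
  = 25.55 × 0.05844 = 1.493 mg/L
(1.493 mg/L = 1.493 µg/mL)

1.5 µg/mL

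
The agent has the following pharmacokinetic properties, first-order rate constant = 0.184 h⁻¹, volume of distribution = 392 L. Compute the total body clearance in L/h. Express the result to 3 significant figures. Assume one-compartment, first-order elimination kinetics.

CL = k × Vd = 0.184 × 392 = 72.13 L/h

72.1 L/h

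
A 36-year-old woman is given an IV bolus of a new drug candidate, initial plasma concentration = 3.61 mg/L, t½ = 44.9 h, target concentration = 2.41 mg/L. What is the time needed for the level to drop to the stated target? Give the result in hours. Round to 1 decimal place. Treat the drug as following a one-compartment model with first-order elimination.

k = ln2 / t½ = 0.693147 / 44.9 = 0.01544 h⁻¹
t = ln(C₀ / C) / k = ln(3.610 / 2.41) / 0.01544
  = ln(1.498) / 0.01544 = 0.4041 / 0.01544 = 26.17 h

26.2 h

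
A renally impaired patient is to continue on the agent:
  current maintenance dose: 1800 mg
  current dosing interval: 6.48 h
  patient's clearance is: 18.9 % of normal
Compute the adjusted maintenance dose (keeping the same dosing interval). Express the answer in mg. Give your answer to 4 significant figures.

To keep the same average steady-state level, dosing rate must scale with clearance.
CL ratio = 18.9 / 100 = 0.1890
New dose (same interval) = 1800 × 0.1890 = 340.2 mg

340.2 mg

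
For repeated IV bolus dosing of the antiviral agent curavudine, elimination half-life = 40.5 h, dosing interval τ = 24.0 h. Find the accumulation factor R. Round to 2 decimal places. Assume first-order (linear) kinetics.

k = ln2 / t½ = 0.693147 / 40.5 = 0.01711 h⁻¹
e^(−kτ) = e^(−0.01711 × 24.0) = 0.6632
Accumulation ratio R = 1 / (1 − e^(−kτ)) = 1 / (1 − 0.6632) = 2.969

2.97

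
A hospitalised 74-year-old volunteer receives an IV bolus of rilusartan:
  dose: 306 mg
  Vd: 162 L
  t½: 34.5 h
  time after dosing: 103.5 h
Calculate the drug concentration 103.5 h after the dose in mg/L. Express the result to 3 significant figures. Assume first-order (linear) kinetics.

C₀ = Dose / Vd = 306.0 / 162 = 1.889 mg/L
k = ln2 / t½ = 0.693147 / 34.5 = 0.02009 h⁻¹
t / t½ = 103.5 / 34.5 = 3 half-lives
C = C₀ × (1/2)^3 = 1.889 × 0.1250 = 0.2361 mg/L

0.236 mg/L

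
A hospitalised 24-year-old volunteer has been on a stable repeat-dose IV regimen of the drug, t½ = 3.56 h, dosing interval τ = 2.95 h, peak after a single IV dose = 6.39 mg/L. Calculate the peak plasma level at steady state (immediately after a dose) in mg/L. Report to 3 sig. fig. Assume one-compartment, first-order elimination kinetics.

14.6 mg/L

k = ln2 / t½ = 0.693147 / 3.56 = 0.1947 h⁻¹
e^(−kτ) = e^(−0.1947 × 2.95) = 0.5631
Accumulation ratio R = 1 / (1 − e^(−kτ)) = 1 / (1 − 0.5631) = 2.289
Steady-state peak = C₀ × R = 6.39 × 2.289 = 14.63 mg/L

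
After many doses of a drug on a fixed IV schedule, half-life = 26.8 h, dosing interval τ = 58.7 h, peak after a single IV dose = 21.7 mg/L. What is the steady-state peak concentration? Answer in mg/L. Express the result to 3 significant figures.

27.8 mg/L

k = ln2 / t½ = 0.693147 / 26.8 = 0.02586 h⁻¹
e^(−kτ) = e^(−0.02586 × 58.7) = 0.2192
Accumulation ratio R = 1 / (1 − e^(−kτ)) = 1 / (1 − 0.2192) = 1.281
Steady-state peak = C₀ × R = 21.7 × 1.281 = 27.80 mg/L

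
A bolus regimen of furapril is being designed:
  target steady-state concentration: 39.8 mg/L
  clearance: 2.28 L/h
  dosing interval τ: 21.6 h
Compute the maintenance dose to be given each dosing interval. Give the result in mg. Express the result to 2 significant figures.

At steady state, Dose/τ = Css × CL.
Dose = Css × CL × τ = 39.8 × 2.280 × 21.6 = 1960 mg

2000 mg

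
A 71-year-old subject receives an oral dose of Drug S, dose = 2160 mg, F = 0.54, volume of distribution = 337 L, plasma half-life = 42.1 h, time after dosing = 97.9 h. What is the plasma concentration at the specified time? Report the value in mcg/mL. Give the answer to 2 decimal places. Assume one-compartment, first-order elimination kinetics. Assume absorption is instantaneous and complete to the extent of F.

Amount reaching circulation = F × Dose = 0.54 × 2160 = 1166 mg
C₀ = F·Dose / Vd = 1166 / 337 = 3.460 mg/L
k = ln2 / t½ = 0.693147 / 42.1 = 0.01646 h⁻¹
C = C₀ · e^(−k·t) = 3.460 × e^(−0.01646 × 97.9)
  = 3.460 × 0.1996 = 0.6906 mg/L
(0.6906 mg/L = 0.6906 mcg/mL)

0.69 mcg/mL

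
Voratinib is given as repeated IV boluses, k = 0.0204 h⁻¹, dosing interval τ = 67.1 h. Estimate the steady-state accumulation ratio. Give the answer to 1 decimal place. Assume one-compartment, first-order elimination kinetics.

e^(−kτ) = e^(−0.02040 × 67.1) = 0.2544
Accumulation ratio R = 1 / (1 − e^(−kτ)) = 1 / (1 − 0.2544) = 1.341

1.3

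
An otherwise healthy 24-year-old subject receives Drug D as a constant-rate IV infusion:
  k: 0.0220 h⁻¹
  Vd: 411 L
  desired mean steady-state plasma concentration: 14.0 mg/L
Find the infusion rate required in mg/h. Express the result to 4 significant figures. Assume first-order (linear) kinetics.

CL = k × Vd = 0.02200 × 411 = 9.042 L/h
At steady state, infusion rate R₀ = Css × CL = 14.0 × 9.042 = 126.6 mg/h

126.6 mg/h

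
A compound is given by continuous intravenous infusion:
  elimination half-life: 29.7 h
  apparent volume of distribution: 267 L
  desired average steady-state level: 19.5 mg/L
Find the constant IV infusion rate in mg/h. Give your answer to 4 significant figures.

k = ln2 / t½ = 0.693147 / 29.7 = 0.02334 h⁻¹
CL = k × Vd = 0.02334 × 267 = 6.232 L/h
At steady state, infusion rate R₀ = Css × CL = 19.5 × 6.232 = 121.5 mg/h

121.5 mg/h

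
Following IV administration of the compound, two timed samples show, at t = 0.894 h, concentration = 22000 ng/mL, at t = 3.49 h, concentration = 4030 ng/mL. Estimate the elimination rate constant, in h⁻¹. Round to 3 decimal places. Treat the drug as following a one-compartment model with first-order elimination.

k = ln(C₁/C₂) / (t₂ − t₁) = ln(22000/4030) / (3.49 − 0.894)
  = 1.697 / 2.596 = 0.6537 h⁻¹

0.654 h⁻¹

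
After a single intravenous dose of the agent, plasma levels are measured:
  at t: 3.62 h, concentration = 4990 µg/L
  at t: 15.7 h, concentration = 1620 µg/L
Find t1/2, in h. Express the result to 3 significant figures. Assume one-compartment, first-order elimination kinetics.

k = ln(C₁/C₂) / (t₂ − t₁) = ln(4990/1620) / (15.7 − 3.62)
  = 1.125 / 12.08 = 0.09313 h⁻¹
t½ = ln2 / k = 0.693147 / 0.09313 = 7.443 h

7.44 h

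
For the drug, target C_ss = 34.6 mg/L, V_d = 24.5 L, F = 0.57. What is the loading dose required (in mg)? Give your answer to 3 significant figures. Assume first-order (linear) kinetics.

1490 mg

LD = Css × Vd / F = 34.6 × 24.5 / 0.57 = 1487 mg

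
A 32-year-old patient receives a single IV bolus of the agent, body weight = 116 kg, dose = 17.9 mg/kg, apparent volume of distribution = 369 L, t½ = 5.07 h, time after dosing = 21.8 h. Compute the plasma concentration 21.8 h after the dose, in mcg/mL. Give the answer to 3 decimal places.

Total dose = 17.9 × 116 = 2076 mg
C₀ = Dose / Vd = 2076 / 369 = 5.626 mg/L
k = ln2 / t½ = 0.693147 / 5.07 = 0.1367 h⁻¹
C = C₀ · e^(−k·t) = 5.626 × e^(−0.1367 × 21.8)
  = 5.626 × 0.05079 = 0.2857 mg/L
(0.2857 mg/L = 0.2857 mcg/mL)

0.286 mcg/mL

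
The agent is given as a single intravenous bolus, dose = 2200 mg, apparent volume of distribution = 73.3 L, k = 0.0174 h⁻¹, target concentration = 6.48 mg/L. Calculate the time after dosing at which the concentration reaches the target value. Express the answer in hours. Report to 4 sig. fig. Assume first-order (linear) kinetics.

C₀ = Dose / Vd = 2200 / 73.3 = 30.01 mg/L
t = ln(C₀ / C) / k = ln(30.01 / 6.48) / 0.01740
  = ln(4.631) / 0.01740 = 1.533 / 0.01740 = 88.10 h

88.10 h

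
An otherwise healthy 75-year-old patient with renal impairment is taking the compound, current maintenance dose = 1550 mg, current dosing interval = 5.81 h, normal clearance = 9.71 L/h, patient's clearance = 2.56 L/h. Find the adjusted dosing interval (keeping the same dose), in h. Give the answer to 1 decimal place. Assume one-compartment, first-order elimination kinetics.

22.0 h

To keep the same average steady-state level, dosing rate must scale with clearance.
CL ratio = 2.56 / 9.71 = 0.2636
New interval (same dose) = 5.81 / 0.2636 = 22.04 h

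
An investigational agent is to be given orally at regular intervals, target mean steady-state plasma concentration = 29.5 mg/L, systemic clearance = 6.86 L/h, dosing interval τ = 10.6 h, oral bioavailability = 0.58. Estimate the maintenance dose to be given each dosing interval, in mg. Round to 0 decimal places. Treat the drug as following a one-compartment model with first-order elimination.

3698 mg

At steady state, F × (Dose/τ) = Css × CL.
Dose = Css × CL × τ / F = 29.5 × 6.860 × 10.6 / 0.58 = 3698 mg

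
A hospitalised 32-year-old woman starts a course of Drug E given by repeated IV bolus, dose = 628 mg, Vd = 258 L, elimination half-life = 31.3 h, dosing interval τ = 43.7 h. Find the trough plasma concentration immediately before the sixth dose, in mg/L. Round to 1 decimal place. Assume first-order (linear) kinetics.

C₀ per dose = Dose / Vd = 628 / 258 = 2.434 mg/L
k = ln2 / t½ = 0.693147 / 31.3 = 0.02215 h⁻¹
Fraction remaining after one interval: r = e^(−kτ) = e^(−0.02215 × 43.7) = 0.3799
Before dose 6, 5 doses have been given (aged 1τ, 2τ, 3τ, 4τ, 5τ).
C_trough = C₀ × (r + r² + … + r^5) = C₀ × r(1−r^5)/(1−r)
        = 2.434 × 0.3799 × (1 − 0.007913) / (1 − 0.3799) = 1.479 mg/L

1.5 mg/L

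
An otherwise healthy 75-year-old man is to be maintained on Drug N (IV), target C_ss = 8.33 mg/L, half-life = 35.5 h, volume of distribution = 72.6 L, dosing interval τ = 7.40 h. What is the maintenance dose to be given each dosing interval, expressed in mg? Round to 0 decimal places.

k = ln2 / t½ = 0.693147 / 35.5 = 0.01953 h⁻¹
CL = k × Vd = 0.01953 × 72.6 = 1.418 L/h
At steady state, Dose/τ = Css × CL.
Dose = Css × CL × τ = 8.33 × 1.418 × 7.40 = 87.41 mg

87 mg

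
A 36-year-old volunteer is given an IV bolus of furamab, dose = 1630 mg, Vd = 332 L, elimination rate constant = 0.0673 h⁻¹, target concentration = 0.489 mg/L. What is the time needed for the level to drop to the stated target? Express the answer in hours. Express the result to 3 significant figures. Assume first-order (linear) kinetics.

C₀ = Dose / Vd = 1630 / 332 = 4.910 mg/L
t = ln(C₀ / C) / k = ln(4.910 / 0.489) / 0.06730
  = ln(10.04) / 0.06730 = 2.307 / 0.06730 = 34.28 h

34.3 h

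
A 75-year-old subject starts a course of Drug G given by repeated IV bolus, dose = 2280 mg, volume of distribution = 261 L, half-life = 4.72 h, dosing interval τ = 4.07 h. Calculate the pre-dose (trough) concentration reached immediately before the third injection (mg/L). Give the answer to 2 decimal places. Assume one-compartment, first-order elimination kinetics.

7.45 mg/L

C₀ per dose = Dose / Vd = 2280 / 261 = 8.736 mg/L
k = ln2 / t½ = 0.693147 / 4.72 = 0.1469 h⁻¹
Fraction remaining after one interval: r = e^(−kτ) = e^(−0.1469 × 4.07) = 0.5500
Before dose 3, 2 doses have been given (aged 1τ, 2τ).
C_trough = C₀ × (r + r²) = 8.736 × (0.5500 + 0.3025) = 7.447 mg/L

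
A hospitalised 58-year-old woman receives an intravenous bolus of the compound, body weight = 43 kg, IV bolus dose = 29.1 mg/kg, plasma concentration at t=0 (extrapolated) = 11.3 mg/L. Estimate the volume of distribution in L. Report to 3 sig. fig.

111 L

Dose = 29.1 × 43 = 1251 mg
Vd = Dose / C₀ = 1251 / 11.3 = 110.7 L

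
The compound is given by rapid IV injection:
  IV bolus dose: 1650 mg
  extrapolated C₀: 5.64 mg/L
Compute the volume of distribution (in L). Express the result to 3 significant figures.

293 L

Vd = Dose / C₀ = 1650 / 5.64 = 292.6 L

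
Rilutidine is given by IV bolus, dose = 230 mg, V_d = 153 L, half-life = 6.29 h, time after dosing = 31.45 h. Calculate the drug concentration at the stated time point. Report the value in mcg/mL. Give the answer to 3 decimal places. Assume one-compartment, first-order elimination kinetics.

C₀ = Dose / Vd = 230.0 / 153 = 1.503 mg/L
k = ln2 / t½ = 0.693147 / 6.29 = 0.1102 h⁻¹
t / t½ = 31.45 / 6.29 = 5 half-lives
C = C₀ × (1/2)^5 = 1.503 × 0.03125 = 0.04697 mg/L
(0.04697 mg/L = 0.04697 mcg/mL)

0.047 mcg/mL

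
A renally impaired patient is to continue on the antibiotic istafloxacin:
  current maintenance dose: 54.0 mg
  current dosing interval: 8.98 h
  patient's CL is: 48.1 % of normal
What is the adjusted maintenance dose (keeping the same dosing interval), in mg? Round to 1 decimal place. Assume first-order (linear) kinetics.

To keep the same average steady-state level, dosing rate must scale with clearance.
CL ratio = 48.1 / 100 = 0.4810
New dose (same interval) = 54.0 × 0.4810 = 25.97 mg

26.0 mg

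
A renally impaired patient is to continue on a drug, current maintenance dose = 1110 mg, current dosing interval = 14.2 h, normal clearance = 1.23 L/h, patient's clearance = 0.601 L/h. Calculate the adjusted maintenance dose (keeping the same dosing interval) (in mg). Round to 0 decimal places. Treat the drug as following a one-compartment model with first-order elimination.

To keep the same average steady-state level, dosing rate must scale with clearance.
CL ratio = 0.601 / 1.23 = 0.4886
New dose (same interval) = 1110 × 0.4886 = 542.3 mg

542 mg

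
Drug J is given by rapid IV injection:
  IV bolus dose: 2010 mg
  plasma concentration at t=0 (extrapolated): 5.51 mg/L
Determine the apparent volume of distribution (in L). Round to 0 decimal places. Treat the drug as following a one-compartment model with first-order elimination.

Vd = Dose / C₀ = 2010 / 5.51 = 364.8 L

365 L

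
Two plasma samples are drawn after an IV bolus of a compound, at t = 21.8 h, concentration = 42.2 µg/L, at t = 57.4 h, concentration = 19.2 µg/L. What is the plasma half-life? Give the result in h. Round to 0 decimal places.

31 h

k = ln(C₁/C₂) / (t₂ − t₁) = ln(42.2/19.2) / (57.4 − 21.8)
  = 0.7875 / 35.60 = 0.02212 h⁻¹
t½ = ln2 / k = 0.693147 / 0.02212 = 31.34 h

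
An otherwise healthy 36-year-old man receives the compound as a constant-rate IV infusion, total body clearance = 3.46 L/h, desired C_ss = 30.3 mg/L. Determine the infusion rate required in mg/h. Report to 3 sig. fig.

105 mg/h

At steady state, infusion rate R₀ = Css × CL = 30.3 × 3.460 = 104.8 mg/h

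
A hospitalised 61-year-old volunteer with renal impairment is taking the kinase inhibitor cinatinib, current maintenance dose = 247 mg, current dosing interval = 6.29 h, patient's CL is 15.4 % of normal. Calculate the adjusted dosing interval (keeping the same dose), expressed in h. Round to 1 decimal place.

To keep the same average steady-state level, dosing rate must scale with clearance.
CL ratio = 15.4 / 100 = 0.1540
New interval (same dose) = 6.29 / 0.1540 = 40.84 h

40.8 h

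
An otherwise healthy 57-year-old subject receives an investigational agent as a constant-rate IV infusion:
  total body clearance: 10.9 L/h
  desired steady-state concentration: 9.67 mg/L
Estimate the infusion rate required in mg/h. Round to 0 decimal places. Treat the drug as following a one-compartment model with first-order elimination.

105 mg/h

At steady state, infusion rate R₀ = Css × CL = 9.67 × 10.90 = 105.4 mg/h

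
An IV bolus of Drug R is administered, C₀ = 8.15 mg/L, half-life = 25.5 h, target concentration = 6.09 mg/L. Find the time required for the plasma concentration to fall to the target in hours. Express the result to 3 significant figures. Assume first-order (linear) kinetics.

k = ln2 / t½ = 0.693147 / 25.5 = 0.02718 h⁻¹
t = ln(C₀ / C) / k = ln(8.150 / 6.09) / 0.02718
  = ln(1.338) / 0.02718 = 0.2912 / 0.02718 = 10.71 h

10.7 h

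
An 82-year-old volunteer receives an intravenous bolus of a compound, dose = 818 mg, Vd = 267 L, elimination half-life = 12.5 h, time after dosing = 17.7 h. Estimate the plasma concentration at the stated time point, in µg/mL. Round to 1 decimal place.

1.1 µg/mL

C₀ = Dose / Vd = 818.0 / 267 = 3.064 mg/L
k = ln2 / t½ = 0.693147 / 12.5 = 0.05545 h⁻¹
C = C₀ · e^(−k·t) = 3.064 × e^(−0.05545 × 17.7)
  = 3.064 × 0.3748 = 1.148 mg/L
(1.148 mg/L = 1.148 µg/mL)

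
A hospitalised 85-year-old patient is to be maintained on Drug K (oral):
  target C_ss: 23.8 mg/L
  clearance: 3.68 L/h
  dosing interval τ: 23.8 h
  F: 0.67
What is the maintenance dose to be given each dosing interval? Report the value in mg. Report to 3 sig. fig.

At steady state, F × (Dose/τ) = Css × CL.
Dose = Css × CL × τ / F = 23.8 × 3.680 × 23.8 / 0.67 = 3111 mg

3110 mg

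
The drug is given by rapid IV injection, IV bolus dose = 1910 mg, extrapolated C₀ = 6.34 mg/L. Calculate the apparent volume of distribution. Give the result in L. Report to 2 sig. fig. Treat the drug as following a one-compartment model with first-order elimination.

300 L

Vd = Dose / C₀ = 1910 / 6.34 = 301.3 L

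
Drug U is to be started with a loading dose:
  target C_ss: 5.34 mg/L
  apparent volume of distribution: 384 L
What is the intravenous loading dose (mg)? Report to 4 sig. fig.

2051 mg

LD = Css × Vd = 5.34 × 384 = 2051 mg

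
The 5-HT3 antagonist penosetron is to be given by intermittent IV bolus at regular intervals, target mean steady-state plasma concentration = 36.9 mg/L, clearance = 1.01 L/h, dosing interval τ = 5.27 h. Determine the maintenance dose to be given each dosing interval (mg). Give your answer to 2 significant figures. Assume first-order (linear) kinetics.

200 mg

At steady state, Dose/τ = Css × CL.
Dose = Css × CL × τ = 36.9 × 1.010 × 5.27 = 196.4 mg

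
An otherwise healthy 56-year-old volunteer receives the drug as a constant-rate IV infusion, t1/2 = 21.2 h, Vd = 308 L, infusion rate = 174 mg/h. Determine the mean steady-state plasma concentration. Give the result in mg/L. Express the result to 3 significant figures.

17.3 mg/L

k = ln2 / t½ = 0.693147 / 21.2 = 0.03270 h⁻¹
CL = k × Vd = 0.03270 × 308 = 10.07 L/h
At steady state Css = R₀ / CL = 174 / 10.07 = 17.28 mg/L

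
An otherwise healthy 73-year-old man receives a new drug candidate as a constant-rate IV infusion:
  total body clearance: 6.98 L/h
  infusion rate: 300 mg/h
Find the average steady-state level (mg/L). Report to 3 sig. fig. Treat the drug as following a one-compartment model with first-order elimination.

43.0 mg/L

At steady state Css = R₀ / CL = 300 / 6.980 = 42.98 mg/L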